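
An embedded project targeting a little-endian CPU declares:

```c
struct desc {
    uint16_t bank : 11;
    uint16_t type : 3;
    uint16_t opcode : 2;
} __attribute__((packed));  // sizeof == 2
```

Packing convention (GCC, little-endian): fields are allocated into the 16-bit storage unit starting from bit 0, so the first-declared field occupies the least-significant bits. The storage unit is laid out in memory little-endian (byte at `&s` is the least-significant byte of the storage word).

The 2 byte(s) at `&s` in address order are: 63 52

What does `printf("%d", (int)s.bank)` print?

[0]=0x63 [1]=0x52 (little-endian) → word 0x5263
bank:11 @ bit 0 → (0x5263>>0)&0x7ff = 0x263  ←
type:3 @ bit 11 → (0x5263>>11)&0x7 = 0x2
opcode:2 @ bit 14 → (0x5263>>14)&0x3 = 0x1

611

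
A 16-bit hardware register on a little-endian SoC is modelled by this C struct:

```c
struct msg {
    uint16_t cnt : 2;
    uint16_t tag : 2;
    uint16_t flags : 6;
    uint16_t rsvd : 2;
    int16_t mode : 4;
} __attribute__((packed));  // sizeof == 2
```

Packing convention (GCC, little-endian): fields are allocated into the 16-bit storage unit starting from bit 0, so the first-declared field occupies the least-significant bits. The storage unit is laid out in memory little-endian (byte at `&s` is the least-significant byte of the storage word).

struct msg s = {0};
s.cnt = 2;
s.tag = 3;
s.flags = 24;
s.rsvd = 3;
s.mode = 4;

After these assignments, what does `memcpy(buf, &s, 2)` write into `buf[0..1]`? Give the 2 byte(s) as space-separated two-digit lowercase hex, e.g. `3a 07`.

[0+:2] cnt=2 & 0x3 = 0x2; word=0x0002
[2+:2] tag=3 & 0x3 = 0x3; word=0x000e
[4+:6] flags=24 & 0x3f = 0x18; word=0x018e
[10+:2] rsvd=3 & 0x3 = 0x3; word=0x0d8e
[12+:4] mode=4 & 0xf = 0x4; word=0x4d8e
word = 0x4d8e → little-endian bytes:
  [0]=0x8e  [1]=0x4d

8e 4d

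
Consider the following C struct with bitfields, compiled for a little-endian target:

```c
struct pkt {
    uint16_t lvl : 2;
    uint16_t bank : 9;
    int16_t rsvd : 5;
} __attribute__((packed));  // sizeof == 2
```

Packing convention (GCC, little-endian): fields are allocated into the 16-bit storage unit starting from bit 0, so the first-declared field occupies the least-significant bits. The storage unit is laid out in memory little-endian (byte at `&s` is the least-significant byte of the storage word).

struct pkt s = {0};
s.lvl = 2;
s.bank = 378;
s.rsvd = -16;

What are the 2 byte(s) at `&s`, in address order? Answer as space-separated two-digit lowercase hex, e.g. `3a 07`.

lvl:2 = 2 → 0x2 << 0 → word 0x0002
bank:9 = 378 → 0x17a << 2 → word 0x05ea
rsvd:5 = -16 → 0x10 << 11 → word 0x85ea
word = 0x85ea → little-endian bytes:
  [0]=0xea  [1]=0x85

ea 85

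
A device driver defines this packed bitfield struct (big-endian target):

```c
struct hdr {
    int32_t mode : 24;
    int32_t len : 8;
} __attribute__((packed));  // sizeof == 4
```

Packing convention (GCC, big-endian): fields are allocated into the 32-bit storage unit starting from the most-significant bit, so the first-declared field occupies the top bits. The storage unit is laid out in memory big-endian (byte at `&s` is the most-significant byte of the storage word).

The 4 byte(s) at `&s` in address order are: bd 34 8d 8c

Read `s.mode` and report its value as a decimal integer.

[0]=0xbd [1]=0x34 [2]=0x8d [3]=0x8c (big-endian) → word 0xbd348d8c
mode:24 @ bit 8 → (0xbd348d8c>>8)&0xffffff = 0xbd348d  ←
len:8 @ bit 0 → (0xbd348d8c>>0)&0xff = 0x8c
mode signed 24b, MSB=1: 12399757 - 16777216 = -4377459

-4377459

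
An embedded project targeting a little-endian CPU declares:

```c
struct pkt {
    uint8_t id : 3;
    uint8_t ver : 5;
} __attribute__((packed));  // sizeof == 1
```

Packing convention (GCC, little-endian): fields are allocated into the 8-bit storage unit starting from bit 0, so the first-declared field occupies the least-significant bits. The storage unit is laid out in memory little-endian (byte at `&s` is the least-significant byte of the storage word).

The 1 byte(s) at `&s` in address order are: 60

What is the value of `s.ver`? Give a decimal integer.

[0]=0x60 (little-endian) → word 0x60
id:3 @ bit 0 → (0x60>>0)&0x7 = 0x0
ver:5 @ bit 3 → (0x60>>3)&0x1f = 0xc  ←

12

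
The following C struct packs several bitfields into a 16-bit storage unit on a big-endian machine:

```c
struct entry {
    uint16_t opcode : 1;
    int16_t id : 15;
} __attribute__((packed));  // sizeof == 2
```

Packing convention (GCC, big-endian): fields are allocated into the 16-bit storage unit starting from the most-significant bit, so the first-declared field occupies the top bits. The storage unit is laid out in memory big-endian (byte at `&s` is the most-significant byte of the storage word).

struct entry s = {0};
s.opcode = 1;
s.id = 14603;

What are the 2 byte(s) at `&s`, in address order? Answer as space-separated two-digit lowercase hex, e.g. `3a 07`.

[15+:1] opcode=1 & 0x1 = 0x1; word=0x8000
[0+:15] id=14603 & 0x7fff = 0x390b; word=0xb90b
word = 0xb90b → big-endian bytes:
  [0]=0xb9  [1]=0x0b

b9 0b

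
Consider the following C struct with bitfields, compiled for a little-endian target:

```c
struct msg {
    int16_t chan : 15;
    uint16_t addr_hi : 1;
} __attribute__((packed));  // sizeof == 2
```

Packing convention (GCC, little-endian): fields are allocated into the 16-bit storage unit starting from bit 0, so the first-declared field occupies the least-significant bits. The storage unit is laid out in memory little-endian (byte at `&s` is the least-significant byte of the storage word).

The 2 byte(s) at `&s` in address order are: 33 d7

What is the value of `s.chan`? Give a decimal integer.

-10445

[0]=0x33 [1]=0xd7 (little-endian) → word 0xd733
chan [0+:15] = (word>>0) & 0x7fff = 22323  ←
addr_hi [15+:1] = (word>>15) & 0x1 = 1
chan signed 15b, MSB=1: 22323 - 32768 = -10445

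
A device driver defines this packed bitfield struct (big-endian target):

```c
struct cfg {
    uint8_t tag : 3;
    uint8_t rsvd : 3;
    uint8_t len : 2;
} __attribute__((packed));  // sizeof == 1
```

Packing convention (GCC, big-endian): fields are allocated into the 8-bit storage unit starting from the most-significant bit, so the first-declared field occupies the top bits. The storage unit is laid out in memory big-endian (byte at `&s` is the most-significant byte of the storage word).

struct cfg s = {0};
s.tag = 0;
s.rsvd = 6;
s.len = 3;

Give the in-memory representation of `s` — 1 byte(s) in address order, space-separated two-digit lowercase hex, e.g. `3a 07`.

1b

tag:3 = 0 → 0x0 << 5 → word 0x00
rsvd:3 = 6 → 0x6 << 2 → word 0x18
len:2 = 3 → 0x3 << 0 → word 0x1b
word = 0x1b → big-endian bytes:
  [0]=0x1b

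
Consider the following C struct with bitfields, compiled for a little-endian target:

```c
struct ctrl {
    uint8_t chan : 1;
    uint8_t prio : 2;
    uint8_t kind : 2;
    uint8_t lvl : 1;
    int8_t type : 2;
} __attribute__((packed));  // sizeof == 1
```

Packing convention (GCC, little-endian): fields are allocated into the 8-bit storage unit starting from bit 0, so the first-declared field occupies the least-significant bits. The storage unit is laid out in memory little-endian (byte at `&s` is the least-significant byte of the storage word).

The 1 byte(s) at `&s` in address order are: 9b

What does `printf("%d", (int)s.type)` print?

[0]=0x9b (little-endian) → word 0x9b
chan:1 @ bit 0 → (0x9b>>0)&0x1 = 0x1
prio:2 @ bit 1 → (0x9b>>1)&0x3 = 0x1
kind:2 @ bit 3 → (0x9b>>3)&0x3 = 0x3
lvl:1 @ bit 5 → (0x9b>>5)&0x1 = 0x0
type:2 @ bit 6 → (0x9b>>6)&0x3 = 0x2  ←
type signed 2b, MSB=1: 2 - 4 = -2

-2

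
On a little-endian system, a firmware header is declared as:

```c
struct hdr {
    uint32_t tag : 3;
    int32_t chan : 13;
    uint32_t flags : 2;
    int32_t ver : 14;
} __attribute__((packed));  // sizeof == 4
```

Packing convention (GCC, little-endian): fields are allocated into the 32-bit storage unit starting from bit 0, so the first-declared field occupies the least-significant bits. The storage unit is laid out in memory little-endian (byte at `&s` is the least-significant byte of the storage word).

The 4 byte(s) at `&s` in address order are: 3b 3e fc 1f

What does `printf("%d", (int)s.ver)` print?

[0]=0x3b [1]=0x3e [2]=0xfc [3]=0x1f (little-endian) → word 0x1ffc3e3b
tag [0+:3] = (word>>0) & 0x7 = 3
chan [3+:13] = (word>>3) & 0x1fff = 1991
flags [16+:2] = (word>>16) & 0x3 = 0
ver [18+:14] = (word>>18) & 0x3fff = 2047  ←
ver signed 14b, MSB=0: value = 2047

2047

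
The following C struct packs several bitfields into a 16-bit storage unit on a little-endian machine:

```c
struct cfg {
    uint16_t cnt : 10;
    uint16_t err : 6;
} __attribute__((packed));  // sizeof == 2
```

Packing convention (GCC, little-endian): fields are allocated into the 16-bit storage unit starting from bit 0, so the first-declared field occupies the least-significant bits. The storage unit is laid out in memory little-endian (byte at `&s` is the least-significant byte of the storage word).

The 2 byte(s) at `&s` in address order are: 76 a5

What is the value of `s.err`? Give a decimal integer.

41

[0]=0x76 [1]=0xa5 (little-endian) → word 0xa576
cnt [0+:10] = (word>>0) & 0x3ff = 374
err [10+:6] = (word>>10) & 0x3f = 41  ←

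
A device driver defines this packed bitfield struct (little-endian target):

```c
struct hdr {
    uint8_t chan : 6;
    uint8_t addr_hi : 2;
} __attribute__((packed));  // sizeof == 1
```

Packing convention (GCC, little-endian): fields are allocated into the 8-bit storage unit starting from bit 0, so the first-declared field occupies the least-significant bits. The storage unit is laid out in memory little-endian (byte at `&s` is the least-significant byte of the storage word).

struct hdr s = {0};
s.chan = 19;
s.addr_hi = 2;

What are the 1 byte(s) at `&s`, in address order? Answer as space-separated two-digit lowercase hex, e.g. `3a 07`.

chan:6 = 19 → 0x13 << 0 → word 0x13
addr_hi:2 = 2 → 0x2 << 6 → word 0x93
word = 0x93 → little-endian bytes:
  [0]=0x93

93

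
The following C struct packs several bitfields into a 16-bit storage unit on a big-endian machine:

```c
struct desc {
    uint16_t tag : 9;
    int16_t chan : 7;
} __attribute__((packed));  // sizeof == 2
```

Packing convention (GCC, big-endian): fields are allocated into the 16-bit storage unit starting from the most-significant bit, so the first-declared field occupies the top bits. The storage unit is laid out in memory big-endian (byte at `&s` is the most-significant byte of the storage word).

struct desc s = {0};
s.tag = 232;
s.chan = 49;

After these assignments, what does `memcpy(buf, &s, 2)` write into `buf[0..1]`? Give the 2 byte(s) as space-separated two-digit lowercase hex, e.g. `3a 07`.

tag (9b) val=232 bits=0xe8 at bit 7: 0x7400
chan (7b) val=49 bits=0x31 at bit 0: 0x7431
word = 0x7431 → big-endian bytes:
  [0]=0x74  [1]=0x31

74 31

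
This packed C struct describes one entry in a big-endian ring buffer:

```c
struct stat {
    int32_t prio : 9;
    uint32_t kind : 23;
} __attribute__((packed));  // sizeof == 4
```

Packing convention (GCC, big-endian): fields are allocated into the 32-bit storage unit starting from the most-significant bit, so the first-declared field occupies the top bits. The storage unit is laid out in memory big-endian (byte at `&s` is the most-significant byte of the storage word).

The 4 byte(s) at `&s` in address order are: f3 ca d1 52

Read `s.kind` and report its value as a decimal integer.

4903250

[0]=0xf3 [1]=0xca [2]=0xd1 [3]=0x52 (big-endian) → word 0xf3cad152
prio [23+:9] = (word>>23) & 0x1ff = 487
kind [0+:23] = (word>>0) & 0x7fffff = 4903250  ←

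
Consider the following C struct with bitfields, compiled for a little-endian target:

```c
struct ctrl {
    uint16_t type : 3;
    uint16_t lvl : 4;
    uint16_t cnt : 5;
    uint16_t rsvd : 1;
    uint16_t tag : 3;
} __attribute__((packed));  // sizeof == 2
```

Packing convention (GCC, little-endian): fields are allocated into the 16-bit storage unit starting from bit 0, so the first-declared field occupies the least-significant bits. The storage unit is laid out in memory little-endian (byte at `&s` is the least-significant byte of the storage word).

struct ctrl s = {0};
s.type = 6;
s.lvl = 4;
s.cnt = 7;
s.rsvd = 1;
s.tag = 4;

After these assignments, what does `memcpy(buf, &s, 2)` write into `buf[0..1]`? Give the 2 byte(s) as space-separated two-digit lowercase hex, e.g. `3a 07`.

a6 93

[0+:3] type=6 & 0x7 = 0x6; word=0x0006
[3+:4] lvl=4 & 0xf = 0x4; word=0x0026
[7+:5] cnt=7 & 0x1f = 0x7; word=0x03a6
[12+:1] rsvd=1 & 0x1 = 0x1; word=0x13a6
[13+:3] tag=4 & 0x7 = 0x4; word=0x93a6
word = 0x93a6 → little-endian bytes:
  [0]=0xa6  [1]=0x93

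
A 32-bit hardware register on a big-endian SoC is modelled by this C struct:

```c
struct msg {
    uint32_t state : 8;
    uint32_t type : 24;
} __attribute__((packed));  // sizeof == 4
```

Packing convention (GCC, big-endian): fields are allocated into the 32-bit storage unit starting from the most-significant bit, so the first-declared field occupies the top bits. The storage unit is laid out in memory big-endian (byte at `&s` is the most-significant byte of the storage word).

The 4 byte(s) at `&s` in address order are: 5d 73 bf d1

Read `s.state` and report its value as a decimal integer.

[0]=0x5d [1]=0x73 [2]=0xbf [3]=0xd1 (big-endian) → word 0x5d73bfd1
state [24+:8] = (word>>24) & 0xff = 93  ←
type [0+:24] = (word>>0) & 0xffffff = 7585745

93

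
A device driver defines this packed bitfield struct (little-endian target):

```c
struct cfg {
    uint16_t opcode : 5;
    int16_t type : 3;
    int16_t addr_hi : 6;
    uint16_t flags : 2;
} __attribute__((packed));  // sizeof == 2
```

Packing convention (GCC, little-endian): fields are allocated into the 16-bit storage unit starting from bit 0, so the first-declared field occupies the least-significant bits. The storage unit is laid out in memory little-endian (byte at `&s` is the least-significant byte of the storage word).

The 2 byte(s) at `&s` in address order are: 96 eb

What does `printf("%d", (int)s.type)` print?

-4

[0]=0x96 [1]=0xeb (little-endian) → word 0xeb96
opcode [0+:5] = (word>>0) & 0x1f = 22
type [5+:3] = (word>>5) & 0x7 = 4  ←
addr_hi [8+:6] = (word>>8) & 0x3f = 43
flags [14+:2] = (word>>14) & 0x3 = 3
type signed 3b, MSB=1: 4 - 8 = -4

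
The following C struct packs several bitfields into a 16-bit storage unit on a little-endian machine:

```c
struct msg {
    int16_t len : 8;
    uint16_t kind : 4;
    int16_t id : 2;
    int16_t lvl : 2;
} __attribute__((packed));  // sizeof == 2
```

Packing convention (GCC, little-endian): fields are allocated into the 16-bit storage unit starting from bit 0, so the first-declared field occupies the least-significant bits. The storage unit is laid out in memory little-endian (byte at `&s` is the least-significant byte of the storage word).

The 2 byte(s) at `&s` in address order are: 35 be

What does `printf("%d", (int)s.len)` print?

[0]=0x35 [1]=0xbe (little-endian) → word 0xbe35
len:8 @ bit 0 → (0xbe35>>0)&0xff = 0x35  ←
kind:4 @ bit 8 → (0xbe35>>8)&0xf = 0xe
id:2 @ bit 12 → (0xbe35>>12)&0x3 = 0x3
lvl:2 @ bit 14 → (0xbe35>>14)&0x3 = 0x2
len signed 8b, MSB=0: value = 53

53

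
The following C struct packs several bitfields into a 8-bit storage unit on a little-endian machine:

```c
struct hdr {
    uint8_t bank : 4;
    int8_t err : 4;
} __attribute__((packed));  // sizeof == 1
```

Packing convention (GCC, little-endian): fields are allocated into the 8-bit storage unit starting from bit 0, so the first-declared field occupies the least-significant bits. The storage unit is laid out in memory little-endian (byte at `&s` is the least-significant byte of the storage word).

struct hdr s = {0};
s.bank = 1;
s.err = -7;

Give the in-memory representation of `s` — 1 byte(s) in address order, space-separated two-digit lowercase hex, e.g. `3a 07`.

91

bank (4b) val=1 bits=0x1 at bit 0: 0x01
err (4b) val=-7 bits=0x9 at bit 4: 0x91
word = 0x91 → little-endian bytes:
  [0]=0x91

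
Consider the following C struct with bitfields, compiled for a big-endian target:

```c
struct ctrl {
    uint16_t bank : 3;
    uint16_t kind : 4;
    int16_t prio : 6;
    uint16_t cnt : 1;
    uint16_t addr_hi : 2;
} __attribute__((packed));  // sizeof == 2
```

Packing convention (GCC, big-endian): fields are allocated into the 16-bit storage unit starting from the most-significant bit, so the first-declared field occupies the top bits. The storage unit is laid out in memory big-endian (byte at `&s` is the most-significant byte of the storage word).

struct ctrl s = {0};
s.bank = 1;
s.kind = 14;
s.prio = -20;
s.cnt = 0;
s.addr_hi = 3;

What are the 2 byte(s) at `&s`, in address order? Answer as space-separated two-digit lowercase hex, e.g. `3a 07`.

bank (3b) val=1 bits=0x1 at bit 13: 0x2000
kind (4b) val=14 bits=0xe at bit 9: 0x3c00
prio (6b) val=-20 bits=0x2c at bit 3: 0x3d60
cnt (1b) val=0 bits=0x0 at bit 2: 0x3d60
addr_hi (2b) val=3 bits=0x3 at bit 0: 0x3d63
word = 0x3d63 → big-endian bytes:
  [0]=0x3d  [1]=0x63

3d 63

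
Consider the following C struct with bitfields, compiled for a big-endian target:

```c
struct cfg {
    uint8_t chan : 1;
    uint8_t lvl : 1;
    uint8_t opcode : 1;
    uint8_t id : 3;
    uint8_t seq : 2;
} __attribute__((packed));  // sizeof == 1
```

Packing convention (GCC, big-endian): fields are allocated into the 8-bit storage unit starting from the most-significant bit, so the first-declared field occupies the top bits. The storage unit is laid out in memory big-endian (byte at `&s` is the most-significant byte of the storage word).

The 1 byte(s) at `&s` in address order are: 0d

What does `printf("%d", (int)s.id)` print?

3

[0]=0x0d (big-endian) → word 0x0d
chan:1 @ bit 7 → (0x0d>>7)&0x1 = 0x0
lvl:1 @ bit 6 → (0x0d>>6)&0x1 = 0x0
opcode:1 @ bit 5 → (0x0d>>5)&0x1 = 0x0
id:3 @ bit 2 → (0x0d>>2)&0x7 = 0x3  ←
seq:2 @ bit 0 → (0x0d>>0)&0x3 = 0x1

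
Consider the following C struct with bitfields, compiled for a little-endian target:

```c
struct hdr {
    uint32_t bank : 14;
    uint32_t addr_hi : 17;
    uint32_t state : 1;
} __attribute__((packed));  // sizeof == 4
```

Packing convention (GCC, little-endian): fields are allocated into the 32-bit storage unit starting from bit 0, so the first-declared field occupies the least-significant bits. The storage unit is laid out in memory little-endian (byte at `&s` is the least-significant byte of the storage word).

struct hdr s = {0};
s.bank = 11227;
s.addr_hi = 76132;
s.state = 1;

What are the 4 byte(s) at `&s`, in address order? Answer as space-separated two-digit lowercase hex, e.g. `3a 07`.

db 2b 59 ca

bank:14 = 11227 → 0x2bdb << 0 → word 0x00002bdb
addr_hi:17 = 76132 → 0x12964 << 14 → word 0x4a592bdb
state:1 = 1 → 0x1 << 31 → word 0xca592bdb
word = 0xca592bdb → little-endian bytes:
  [0]=0xdb  [1]=0x2b  [2]=0x59  [3]=0xca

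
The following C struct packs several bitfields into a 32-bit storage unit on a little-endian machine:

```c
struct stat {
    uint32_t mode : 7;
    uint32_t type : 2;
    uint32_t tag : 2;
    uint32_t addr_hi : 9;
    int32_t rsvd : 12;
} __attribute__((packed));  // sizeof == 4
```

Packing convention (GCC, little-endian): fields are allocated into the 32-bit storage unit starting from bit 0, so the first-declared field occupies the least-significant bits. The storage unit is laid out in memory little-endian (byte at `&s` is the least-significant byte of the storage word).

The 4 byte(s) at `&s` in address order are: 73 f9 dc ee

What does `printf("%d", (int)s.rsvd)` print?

[0]=0x73 [1]=0xf9 [2]=0xdc [3]=0xee (little-endian) → word 0xeedcf973
mode:7 @ bit 0 → (0xeedcf973>>0)&0x7f = 0x73
type:2 @ bit 7 → (0xeedcf973>>7)&0x3 = 0x2
tag:2 @ bit 9 → (0xeedcf973>>9)&0x3 = 0x0
addr_hi:9 @ bit 11 → (0xeedcf973>>11)&0x1ff = 0x19f
rsvd:12 @ bit 20 → (0xeedcf973>>20)&0xfff = 0xeed  ←
rsvd signed 12b, MSB=1: 3821 - 4096 = -275

-275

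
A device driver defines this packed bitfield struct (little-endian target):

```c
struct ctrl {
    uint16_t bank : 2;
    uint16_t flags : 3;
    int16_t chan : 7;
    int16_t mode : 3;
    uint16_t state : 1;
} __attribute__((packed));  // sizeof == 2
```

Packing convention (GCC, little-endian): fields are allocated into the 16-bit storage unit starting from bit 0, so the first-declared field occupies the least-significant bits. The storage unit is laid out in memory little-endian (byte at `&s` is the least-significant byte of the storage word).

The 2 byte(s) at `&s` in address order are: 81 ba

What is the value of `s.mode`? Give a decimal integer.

3

[0]=0x81 [1]=0xba (little-endian) → word 0xba81
bank [0+:2] = (word>>0) & 0x3 = 1
flags [2+:3] = (word>>2) & 0x7 = 0
chan [5+:7] = (word>>5) & 0x7f = 84
mode [12+:3] = (word>>12) & 0x7 = 3  ←
state [15+:1] = (word>>15) & 0x1 = 1
mode signed 3b, MSB=0: value = 3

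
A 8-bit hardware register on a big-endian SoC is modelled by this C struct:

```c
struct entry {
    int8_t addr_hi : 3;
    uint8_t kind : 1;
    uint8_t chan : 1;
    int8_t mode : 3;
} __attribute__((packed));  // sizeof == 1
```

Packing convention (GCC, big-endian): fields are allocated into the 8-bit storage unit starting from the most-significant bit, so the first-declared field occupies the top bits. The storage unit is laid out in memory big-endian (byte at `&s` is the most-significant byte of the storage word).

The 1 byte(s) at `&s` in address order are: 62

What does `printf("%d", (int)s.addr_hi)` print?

[0]=0x62 (big-endian) → word 0x62
addr_hi:3 @ bit 5 → (0x62>>5)&0x7 = 0x3  ←
kind:1 @ bit 4 → (0x62>>4)&0x1 = 0x0
chan:1 @ bit 3 → (0x62>>3)&0x1 = 0x0
mode:3 @ bit 0 → (0x62>>0)&0x7 = 0x2
addr_hi signed 3b, MSB=0: value = 3

3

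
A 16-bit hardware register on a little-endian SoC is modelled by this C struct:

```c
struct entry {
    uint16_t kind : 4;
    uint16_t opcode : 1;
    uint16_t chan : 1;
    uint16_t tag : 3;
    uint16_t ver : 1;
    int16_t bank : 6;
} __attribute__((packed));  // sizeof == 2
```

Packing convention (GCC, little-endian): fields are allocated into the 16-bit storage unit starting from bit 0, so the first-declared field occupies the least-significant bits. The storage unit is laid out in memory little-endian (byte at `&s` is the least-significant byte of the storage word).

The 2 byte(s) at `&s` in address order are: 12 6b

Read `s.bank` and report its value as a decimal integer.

[0]=0x12 [1]=0x6b (little-endian) → word 0x6b12
kind:4 @ bit 0 → (0x6b12>>0)&0xf = 0x2
opcode:1 @ bit 4 → (0x6b12>>4)&0x1 = 0x1
chan:1 @ bit 5 → (0x6b12>>5)&0x1 = 0x0
tag:3 @ bit 6 → (0x6b12>>6)&0x7 = 0x4
ver:1 @ bit 9 → (0x6b12>>9)&0x1 = 0x1
bank:6 @ bit 10 → (0x6b12>>10)&0x3f = 0x1a  ←
bank signed 6b, MSB=0: value = 26

26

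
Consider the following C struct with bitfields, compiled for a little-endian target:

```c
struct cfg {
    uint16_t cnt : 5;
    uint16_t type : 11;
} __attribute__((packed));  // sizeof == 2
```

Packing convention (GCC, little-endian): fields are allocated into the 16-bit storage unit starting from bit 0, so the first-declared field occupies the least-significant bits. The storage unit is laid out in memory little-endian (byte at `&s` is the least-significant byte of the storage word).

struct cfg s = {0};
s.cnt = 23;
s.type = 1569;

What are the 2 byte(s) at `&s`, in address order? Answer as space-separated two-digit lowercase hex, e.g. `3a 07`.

[0+:5] cnt=23 & 0x1f = 0x17; word=0x0017
[5+:11] type=1569 & 0x7ff = 0x621; word=0xc437
word = 0xc437 → little-endian bytes:
  [0]=0x37  [1]=0xc4

37 c4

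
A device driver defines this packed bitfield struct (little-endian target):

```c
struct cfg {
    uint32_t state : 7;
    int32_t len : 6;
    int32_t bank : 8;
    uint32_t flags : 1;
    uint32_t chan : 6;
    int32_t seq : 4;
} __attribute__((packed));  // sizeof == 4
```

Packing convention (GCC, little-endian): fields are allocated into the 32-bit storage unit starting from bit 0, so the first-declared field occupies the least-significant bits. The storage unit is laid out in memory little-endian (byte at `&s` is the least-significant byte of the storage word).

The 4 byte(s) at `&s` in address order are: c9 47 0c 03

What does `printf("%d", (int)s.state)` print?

[0]=0xc9 [1]=0x47 [2]=0x0c [3]=0x03 (little-endian) → word 0x030c47c9
state:7 @ bit 0 → (0x030c47c9>>0)&0x7f = 0x49  ←
len:6 @ bit 7 → (0x030c47c9>>7)&0x3f = 0xf
bank:8 @ bit 13 → (0x030c47c9>>13)&0xff = 0x62
flags:1 @ bit 21 → (0x030c47c9>>21)&0x1 = 0x0
chan:6 @ bit 22 → (0x030c47c9>>22)&0x3f = 0xc
seq:4 @ bit 28 → (0x030c47c9>>28)&0xf = 0x0

73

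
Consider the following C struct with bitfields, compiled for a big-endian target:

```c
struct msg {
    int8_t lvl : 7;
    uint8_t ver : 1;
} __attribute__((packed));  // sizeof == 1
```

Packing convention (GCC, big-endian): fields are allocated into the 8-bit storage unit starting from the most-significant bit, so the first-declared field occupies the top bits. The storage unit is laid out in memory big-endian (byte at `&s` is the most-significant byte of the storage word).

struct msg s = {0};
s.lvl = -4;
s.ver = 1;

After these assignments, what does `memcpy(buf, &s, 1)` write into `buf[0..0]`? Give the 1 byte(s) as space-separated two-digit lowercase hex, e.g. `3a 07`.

f9

[1+:7] lvl=-4 & 0x7f = 0x7c; word=0xf8
[0+:1] ver=1 & 0x1 = 0x1; word=0xf9
word = 0xf9 → big-endian bytes:
  [0]=0xf9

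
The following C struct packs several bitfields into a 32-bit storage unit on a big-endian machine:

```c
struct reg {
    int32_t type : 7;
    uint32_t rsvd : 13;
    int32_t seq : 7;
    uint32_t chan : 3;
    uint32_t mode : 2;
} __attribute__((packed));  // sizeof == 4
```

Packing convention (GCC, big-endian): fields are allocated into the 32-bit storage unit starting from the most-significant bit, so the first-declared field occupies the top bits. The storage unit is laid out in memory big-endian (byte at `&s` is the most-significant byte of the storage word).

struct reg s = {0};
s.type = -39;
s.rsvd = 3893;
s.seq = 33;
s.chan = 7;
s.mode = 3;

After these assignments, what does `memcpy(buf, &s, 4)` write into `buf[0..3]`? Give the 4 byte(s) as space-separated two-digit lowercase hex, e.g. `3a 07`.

type:7 = -39 → 0x59 << 25 → word 0xb2000000
rsvd:13 = 3893 → 0xf35 << 12 → word 0xb2f35000
seq:7 = 33 → 0x21 << 5 → word 0xb2f35420
chan:3 = 7 → 0x7 << 2 → word 0xb2f3543c
mode:2 = 3 → 0x3 << 0 → word 0xb2f3543f
word = 0xb2f3543f → big-endian bytes:
  [0]=0xb2  [1]=0xf3  [2]=0x54  [3]=0x3f

b2 f3 54 3f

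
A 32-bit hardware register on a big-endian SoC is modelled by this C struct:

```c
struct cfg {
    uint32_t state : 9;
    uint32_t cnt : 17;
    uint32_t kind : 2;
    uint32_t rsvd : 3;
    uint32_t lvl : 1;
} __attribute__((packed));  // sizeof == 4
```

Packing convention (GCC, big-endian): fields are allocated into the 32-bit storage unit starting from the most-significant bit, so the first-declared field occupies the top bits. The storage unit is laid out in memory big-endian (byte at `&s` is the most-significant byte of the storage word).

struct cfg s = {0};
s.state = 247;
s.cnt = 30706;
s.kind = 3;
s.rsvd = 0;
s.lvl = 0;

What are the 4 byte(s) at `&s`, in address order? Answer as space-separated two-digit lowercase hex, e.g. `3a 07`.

[23+:9] state=247 & 0x1ff = 0xf7; word=0x7b800000
[6+:17] cnt=30706 & 0x1ffff = 0x77f2; word=0x7b9dfc80
[4+:2] kind=3 & 0x3 = 0x3; word=0x7b9dfcb0
[1+:3] rsvd=0 & 0x7 = 0x0; word=0x7b9dfcb0
[0+:1] lvl=0 & 0x1 = 0x0; word=0x7b9dfcb0
word = 0x7b9dfcb0 → big-endian bytes:
  [0]=0x7b  [1]=0x9d  [2]=0xfc  [3]=0xb0

7b 9d fc b0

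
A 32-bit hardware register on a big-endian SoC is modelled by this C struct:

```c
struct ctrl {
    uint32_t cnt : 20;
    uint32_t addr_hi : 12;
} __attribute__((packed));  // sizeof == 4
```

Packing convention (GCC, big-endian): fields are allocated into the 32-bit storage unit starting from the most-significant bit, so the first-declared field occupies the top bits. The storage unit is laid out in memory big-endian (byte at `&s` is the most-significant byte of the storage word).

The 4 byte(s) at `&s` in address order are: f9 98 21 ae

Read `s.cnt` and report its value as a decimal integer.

[0]=0xf9 [1]=0x98 [2]=0x21 [3]=0xae (big-endian) → word 0xf99821ae
cnt [12+:20] = (word>>12) & 0xfffff = 1022338  ←
addr_hi [0+:12] = (word>>0) & 0xfff = 430

1022338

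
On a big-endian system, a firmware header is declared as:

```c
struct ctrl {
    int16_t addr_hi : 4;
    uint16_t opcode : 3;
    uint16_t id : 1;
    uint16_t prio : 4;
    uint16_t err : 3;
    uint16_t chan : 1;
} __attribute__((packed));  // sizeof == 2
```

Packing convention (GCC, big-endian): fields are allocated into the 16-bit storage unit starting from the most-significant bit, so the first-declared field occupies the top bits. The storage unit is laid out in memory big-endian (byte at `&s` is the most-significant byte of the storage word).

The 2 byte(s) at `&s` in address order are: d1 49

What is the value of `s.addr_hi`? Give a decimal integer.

[0]=0xd1 [1]=0x49 (big-endian) → word 0xd149
addr_hi [12+:4] = (word>>12) & 0xf = 13  ←
opcode [9+:3] = (word>>9) & 0x7 = 0
id [8+:1] = (word>>8) & 0x1 = 1
prio [4+:4] = (word>>4) & 0xf = 4
err [1+:3] = (word>>1) & 0x7 = 4
chan [0+:1] = (word>>0) & 0x1 = 1
addr_hi signed 4b, MSB=1: 13 - 16 = -3

-3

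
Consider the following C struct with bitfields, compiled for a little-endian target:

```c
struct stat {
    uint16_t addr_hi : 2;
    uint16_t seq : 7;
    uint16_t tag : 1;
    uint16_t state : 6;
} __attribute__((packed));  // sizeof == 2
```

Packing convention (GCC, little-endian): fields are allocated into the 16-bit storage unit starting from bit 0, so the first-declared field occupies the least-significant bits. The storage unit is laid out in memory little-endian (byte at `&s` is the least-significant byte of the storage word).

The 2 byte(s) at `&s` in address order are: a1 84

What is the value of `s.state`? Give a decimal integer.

[0]=0xa1 [1]=0x84 (little-endian) → word 0x84a1
addr_hi [0+:2] = (word>>0) & 0x3 = 1
seq [2+:7] = (word>>2) & 0x7f = 40
tag [9+:1] = (word>>9) & 0x1 = 0
state [10+:6] = (word>>10) & 0x3f = 33  ←

33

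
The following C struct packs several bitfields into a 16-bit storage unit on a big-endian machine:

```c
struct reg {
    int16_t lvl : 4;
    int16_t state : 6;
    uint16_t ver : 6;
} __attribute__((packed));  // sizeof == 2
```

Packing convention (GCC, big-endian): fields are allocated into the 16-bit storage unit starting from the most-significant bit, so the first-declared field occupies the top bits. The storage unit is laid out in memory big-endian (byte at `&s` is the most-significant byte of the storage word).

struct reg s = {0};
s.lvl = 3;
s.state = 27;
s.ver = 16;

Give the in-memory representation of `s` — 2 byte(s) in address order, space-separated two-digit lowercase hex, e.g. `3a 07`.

36 d0

lvl (4b) val=3 bits=0x3 at bit 12: 0x3000
state (6b) val=27 bits=0x1b at bit 6: 0x36c0
ver (6b) val=16 bits=0x10 at bit 0: 0x36d0
word = 0x36d0 → big-endian bytes:
  [0]=0x36  [1]=0xd0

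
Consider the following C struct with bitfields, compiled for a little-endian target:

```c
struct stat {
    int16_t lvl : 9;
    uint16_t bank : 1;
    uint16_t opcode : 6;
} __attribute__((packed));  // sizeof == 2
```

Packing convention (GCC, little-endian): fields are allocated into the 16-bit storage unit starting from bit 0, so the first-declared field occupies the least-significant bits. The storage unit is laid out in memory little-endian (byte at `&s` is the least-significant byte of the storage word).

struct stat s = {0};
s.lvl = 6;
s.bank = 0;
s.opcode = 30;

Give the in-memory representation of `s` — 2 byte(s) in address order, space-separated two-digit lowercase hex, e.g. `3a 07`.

06 78

lvl (9b) val=6 bits=0x6 at bit 0: 0x0006
bank (1b) val=0 bits=0x0 at bit 9: 0x0006
opcode (6b) val=30 bits=0x1e at bit 10: 0x7806
word = 0x7806 → little-endian bytes:
  [0]=0x06  [1]=0x78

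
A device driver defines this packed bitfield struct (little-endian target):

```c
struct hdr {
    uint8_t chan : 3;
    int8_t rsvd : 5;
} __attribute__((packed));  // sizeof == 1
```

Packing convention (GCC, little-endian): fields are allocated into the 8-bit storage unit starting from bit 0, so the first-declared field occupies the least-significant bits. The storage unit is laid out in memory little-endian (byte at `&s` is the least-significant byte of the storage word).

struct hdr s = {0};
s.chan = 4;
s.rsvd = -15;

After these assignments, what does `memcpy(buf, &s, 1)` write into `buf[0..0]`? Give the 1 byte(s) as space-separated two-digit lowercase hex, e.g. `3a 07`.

8c

[0+:3] chan=4 & 0x7 = 0x4; word=0x04
[3+:5] rsvd=-15 & 0x1f = 0x11; word=0x8c
word = 0x8c → little-endian bytes:
  [0]=0x8c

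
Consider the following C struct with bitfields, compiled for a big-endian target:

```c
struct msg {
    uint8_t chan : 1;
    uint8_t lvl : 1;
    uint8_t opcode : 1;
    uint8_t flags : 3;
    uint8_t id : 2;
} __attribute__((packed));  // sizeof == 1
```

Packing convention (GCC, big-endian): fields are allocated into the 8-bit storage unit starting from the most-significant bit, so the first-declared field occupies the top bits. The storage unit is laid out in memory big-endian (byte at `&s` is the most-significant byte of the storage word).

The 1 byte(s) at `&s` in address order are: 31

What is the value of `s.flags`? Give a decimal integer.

[0]=0x31 (big-endian) → word 0x31
chan:1 @ bit 7 → (0x31>>7)&0x1 = 0x0
lvl:1 @ bit 6 → (0x31>>6)&0x1 = 0x0
opcode:1 @ bit 5 → (0x31>>5)&0x1 = 0x1
flags:3 @ bit 2 → (0x31>>2)&0x7 = 0x4  ←
id:2 @ bit 0 → (0x31>>0)&0x3 = 0x1

4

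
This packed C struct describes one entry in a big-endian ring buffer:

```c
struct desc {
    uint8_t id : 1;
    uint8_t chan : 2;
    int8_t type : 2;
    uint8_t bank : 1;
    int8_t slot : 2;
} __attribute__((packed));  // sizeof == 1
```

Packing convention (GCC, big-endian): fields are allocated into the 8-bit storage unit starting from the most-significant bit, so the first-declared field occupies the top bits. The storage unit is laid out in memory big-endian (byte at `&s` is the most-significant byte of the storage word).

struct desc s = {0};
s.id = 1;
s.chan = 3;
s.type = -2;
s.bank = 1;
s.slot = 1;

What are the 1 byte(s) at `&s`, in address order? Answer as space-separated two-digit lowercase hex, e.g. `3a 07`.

[7+:1] id=1 & 0x1 = 0x1; word=0x80
[5+:2] chan=3 & 0x3 = 0x3; word=0xe0
[3+:2] type=-2 & 0x3 = 0x2; word=0xf0
[2+:1] bank=1 & 0x1 = 0x1; word=0xf4
[0+:2] slot=1 & 0x3 = 0x1; word=0xf5
word = 0xf5 → big-endian bytes:
  [0]=0xf5

f5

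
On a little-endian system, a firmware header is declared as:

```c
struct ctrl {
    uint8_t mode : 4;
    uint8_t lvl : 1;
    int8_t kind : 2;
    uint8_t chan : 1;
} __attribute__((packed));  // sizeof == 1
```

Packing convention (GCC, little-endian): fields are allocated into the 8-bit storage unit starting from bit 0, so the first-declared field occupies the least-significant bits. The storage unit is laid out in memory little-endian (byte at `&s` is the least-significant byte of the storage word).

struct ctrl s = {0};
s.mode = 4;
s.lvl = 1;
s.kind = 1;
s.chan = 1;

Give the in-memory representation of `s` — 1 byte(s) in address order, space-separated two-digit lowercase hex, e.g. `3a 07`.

[0+:4] mode=4 & 0xf = 0x4; word=0x04
[4+:1] lvl=1 & 0x1 = 0x1; word=0x14
[5+:2] kind=1 & 0x3 = 0x1; word=0x34
[7+:1] chan=1 & 0x1 = 0x1; word=0xb4
word = 0xb4 → little-endian bytes:
  [0]=0xb4

b4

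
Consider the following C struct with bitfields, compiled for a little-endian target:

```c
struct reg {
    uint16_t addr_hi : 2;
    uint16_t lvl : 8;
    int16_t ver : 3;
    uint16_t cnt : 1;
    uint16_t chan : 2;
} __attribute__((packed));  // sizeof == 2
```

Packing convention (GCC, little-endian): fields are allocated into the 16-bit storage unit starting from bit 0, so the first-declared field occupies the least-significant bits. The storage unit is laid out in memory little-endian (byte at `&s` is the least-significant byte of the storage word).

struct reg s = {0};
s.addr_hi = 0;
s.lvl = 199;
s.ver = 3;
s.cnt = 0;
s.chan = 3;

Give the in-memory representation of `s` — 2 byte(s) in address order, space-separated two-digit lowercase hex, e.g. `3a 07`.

1c cf

addr_hi:2 = 0 → 0x0 << 0 → word 0x0000
lvl:8 = 199 → 0xc7 << 2 → word 0x031c
ver:3 = 3 → 0x3 << 10 → word 0x0f1c
cnt:1 = 0 → 0x0 << 13 → word 0x0f1c
chan:2 = 3 → 0x3 << 14 → word 0xcf1c
word = 0xcf1c → little-endian bytes:
  [0]=0x1c  [1]=0xcf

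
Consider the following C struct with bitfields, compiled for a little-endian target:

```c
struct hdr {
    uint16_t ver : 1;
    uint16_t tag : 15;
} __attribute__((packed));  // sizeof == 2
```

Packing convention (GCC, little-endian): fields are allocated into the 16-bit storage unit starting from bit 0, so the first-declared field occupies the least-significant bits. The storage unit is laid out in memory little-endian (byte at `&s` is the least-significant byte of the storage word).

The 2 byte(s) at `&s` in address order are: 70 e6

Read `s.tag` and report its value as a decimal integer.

[0]=0x70 [1]=0xe6 (little-endian) → word 0xe670
ver [0+:1] = (word>>0) & 0x1 = 0
tag [1+:15] = (word>>1) & 0x7fff = 29496  ←

29496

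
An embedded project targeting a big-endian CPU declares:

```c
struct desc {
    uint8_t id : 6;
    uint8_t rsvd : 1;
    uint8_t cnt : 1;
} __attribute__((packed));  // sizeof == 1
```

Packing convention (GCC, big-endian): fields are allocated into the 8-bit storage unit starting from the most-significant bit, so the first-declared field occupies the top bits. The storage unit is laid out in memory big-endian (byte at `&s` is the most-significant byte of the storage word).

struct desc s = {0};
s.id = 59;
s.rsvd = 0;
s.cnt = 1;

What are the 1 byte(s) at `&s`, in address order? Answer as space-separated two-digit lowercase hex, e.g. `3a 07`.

id (6b) val=59 bits=0x3b at bit 2: 0xec
rsvd (1b) val=0 bits=0x0 at bit 1: 0xec
cnt (1b) val=1 bits=0x1 at bit 0: 0xed
word = 0xed → big-endian bytes:
  [0]=0xed

ed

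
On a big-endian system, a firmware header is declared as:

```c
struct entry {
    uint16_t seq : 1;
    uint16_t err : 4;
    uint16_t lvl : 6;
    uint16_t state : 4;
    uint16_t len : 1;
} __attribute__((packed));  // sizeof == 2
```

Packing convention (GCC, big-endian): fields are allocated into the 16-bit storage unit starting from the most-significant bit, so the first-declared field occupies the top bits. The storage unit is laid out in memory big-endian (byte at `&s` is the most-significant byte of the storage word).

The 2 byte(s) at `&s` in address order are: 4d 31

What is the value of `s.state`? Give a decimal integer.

[0]=0x4d [1]=0x31 (big-endian) → word 0x4d31
seq:1 @ bit 15 → (0x4d31>>15)&0x1 = 0x0
err:4 @ bit 11 → (0x4d31>>11)&0xf = 0x9
lvl:6 @ bit 5 → (0x4d31>>5)&0x3f = 0x29
state:4 @ bit 1 → (0x4d31>>1)&0xf = 0x8  ←
len:1 @ bit 0 → (0x4d31>>0)&0x1 = 0x1

8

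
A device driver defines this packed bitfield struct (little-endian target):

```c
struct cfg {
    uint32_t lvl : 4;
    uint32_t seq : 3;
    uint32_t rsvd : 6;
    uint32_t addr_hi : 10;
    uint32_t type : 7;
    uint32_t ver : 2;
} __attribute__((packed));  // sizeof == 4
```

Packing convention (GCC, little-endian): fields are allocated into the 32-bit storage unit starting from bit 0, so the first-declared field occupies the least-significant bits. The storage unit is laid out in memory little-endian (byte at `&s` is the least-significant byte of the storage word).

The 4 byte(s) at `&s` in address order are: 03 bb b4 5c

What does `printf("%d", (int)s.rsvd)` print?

54

[0]=0x03 [1]=0xbb [2]=0xb4 [3]=0x5c (little-endian) → word 0x5cb4bb03
lvl:4 @ bit 0 → (0x5cb4bb03>>0)&0xf = 0x3
seq:3 @ bit 4 → (0x5cb4bb03>>4)&0x7 = 0x0
rsvd:6 @ bit 7 → (0x5cb4bb03>>7)&0x3f = 0x36  ←
addr_hi:10 @ bit 13 → (0x5cb4bb03>>13)&0x3ff = 0x1a5
type:7 @ bit 23 → (0x5cb4bb03>>23)&0x7f = 0x39
ver:2 @ bit 30 → (0x5cb4bb03>>30)&0x3 = 0x1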